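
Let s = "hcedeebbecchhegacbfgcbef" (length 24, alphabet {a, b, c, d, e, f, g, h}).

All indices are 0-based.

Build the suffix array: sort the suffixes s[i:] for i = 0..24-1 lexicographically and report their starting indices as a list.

rank→(start, suffix):
  0 → (15, 'acbfgcbef')
  1 → (6, 'bbecchhegacbfgcbef')
  2 → (7, 'becchhegacbfgcbef')
  3 → (21, 'bef')
  4 → (17, 'bfgcbef')
  5 → (20, 'cbef')
  6 → (16, 'cbfgcbef')
  7 → (9, 'cchhegacbfgcbef')
  8 → (1, 'cedeebbecchhegacbfgcbef')
  9 → (10, 'chhegacbfgcbef')
  10 → (3, 'deebbecchhegacbfgcbef')
  11 → (5, 'ebbecchhegacbfgcbef')
  12 → (8, 'ecchhegacbfgcbef')
  13 → (2, 'edeebbecchhegacbfgcbef')
  14 → (4, 'eebbecchhegacbfgcbef')
  15 → (22, 'ef')
  16 → (13, 'egacbfgcbef')
  17 → (23, 'f')
  18 → (18, 'fgcbef')
  19 → (14, 'gacbfgcbef')
  20 → (19, 'gcbef')
  21 → (0, 'hcedeebbecchhegacbfgcbef')
  22 → (12, 'hegacbfgcbef')
  23 → (11, 'hhegacbfgcbef')

[15, 6, 7, 21, 17, 20, 16, 9, 1, 10, 3, 5, 8, 2, 4, 22, 13, 23, 18, 14, 19, 0, 12, 11]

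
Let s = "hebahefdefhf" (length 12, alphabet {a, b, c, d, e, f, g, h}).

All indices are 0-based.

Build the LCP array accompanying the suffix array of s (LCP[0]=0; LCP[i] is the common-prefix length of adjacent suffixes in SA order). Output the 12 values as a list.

[0, 0, 0, 0, 1, 2, 0, 1, 1, 0, 2, 1]

sorted suffixes:
  #0 SA[0]=3  'ahefdefhf'
  #1 SA[1]=2  'bahefdefhf'
  #2 SA[2]=7  'defhf'
  #3 SA[3]=1  'ebahefdefhf'
  #4 SA[4]=5  'efdefhf'
  #5 SA[5]=8  'efhf'
  #6 SA[6]=11  'f'
  #7 SA[7]=6  'fdefhf'
  #8 SA[8]=9  'fhf'
  #9 SA[9]=0  'hebahefdefhf'
  #10 SA[10]=4  'hefdefhf'
  #11 SA[11]=10  'hf'

SA = [3, 2, 7, 1, 5, 8, 11, 6, 9, 0, 4, 10]
[i] adj suffixes → lcp
  [1] 3/2 → 0 ('')
  [2] 2/7 → 0 ('')
  [3] 7/1 → 0 ('')
  [4] 1/5 → 1 ('e')
  [5] 5/8 → 2 ('ef')
  [6] 8/11 → 0 ('')
  [7] 11/6 → 1 ('f')
  [8] 6/9 → 1 ('f')
  [9] 9/0 → 0 ('')
  [10] 0/4 → 2 ('he')
  [11] 4/10 → 1 ('h')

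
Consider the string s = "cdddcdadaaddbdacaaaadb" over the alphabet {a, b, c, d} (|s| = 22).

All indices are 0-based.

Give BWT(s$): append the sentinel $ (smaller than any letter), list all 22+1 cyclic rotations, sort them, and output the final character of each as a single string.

bcaadddaaddad$abcaddadc

rank  rotation                 last
    0  $cdddcdadaaddbdacaaaadb  b
    1  aaaadb$cdddcdadaaddbdac  c
    2  aaadb$cdddcdadaaddbdaca  a
    3  aadb$cdddcdadaaddbdacaa  a
    4  aaddbdacaaaadb$cdddcdad  d
    5  acaaaadb$cdddcdadaaddbd  d
    6  adaaddbdacaaaadb$cdddcd  d
    7  adb$cdddcdadaaddbdacaaa  a
    8  addbdacaaaadb$cdddcdada  a
    9  b$cdddcdadaaddbdacaaaad  d
   10  bdacaaaadb$cdddcdadaadd  d
   11  caaaadb$cdddcdadaaddbda  a
   12  cdadaaddbdacaaaadb$cddd  d
   13  cdddcdadaaddbdacaaaadb$  $
   14  daaddbdacaaaadb$cdddcda  a
   15  dacaaaadb$cdddcdadaaddb  b
   16  dadaaddbdacaaaadb$cdddc  c
   17  db$cdddcdadaaddbdacaaaa  a
   18  dbdacaaaadb$cdddcdadaad  d
   19  dcdadaaddbdacaaaadb$cdd  d
   20  ddbdacaaaadb$cdddcdadaa  a
   21  ddcdadaaddbdacaaaadb$cd  d
   22  dddcdadaaddbdacaaaadb$c  c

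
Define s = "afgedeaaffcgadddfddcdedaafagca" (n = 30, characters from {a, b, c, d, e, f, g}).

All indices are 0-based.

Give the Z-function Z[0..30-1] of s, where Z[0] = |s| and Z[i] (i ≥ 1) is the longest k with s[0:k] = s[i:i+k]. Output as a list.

[30, 0, 0, 0, 0, 0, 1, 2, 0, 0, 0, 0, 1, 0, 0, 0, 0, 0, 0, 0, 0, 0, 0, 1, 2, 0, 1, 0, 0, 1]

Z[0]=30
i=1: fresh scan; Z[1]=0
i=2: fresh scan; Z[2]=0
i=3: fresh scan; Z[3]=0
i=4: fresh scan; Z[4]=0
i=5: fresh scan; Z[5]=0
i=6: fresh scan; Z[6]=1 grow→box=[6,7)
i=7: fresh scan; Z[7]=2 grow→box=[7,9)
i=8: min(r-i=1, Z[1]=0)=0; Z[8]=0
i=9: fresh scan; Z[9]=0
i=10: fresh scan; Z[10]=0
i=11: fresh scan; Z[11]=0
i=12: fresh scan; Z[12]=1 grow→box=[12,13)
i=13: fresh scan; Z[13]=0
i=14: fresh scan; Z[14]=0
i=15: fresh scan; Z[15]=0
i=16: fresh scan; Z[16]=0
i=17: fresh scan; Z[17]=0
i=18: fresh scan; Z[18]=0
i=19: fresh scan; Z[19]=0
i=20: fresh scan; Z[20]=0
i=21: fresh scan; Z[21]=0
i=22: fresh scan; Z[22]=0
i=23: fresh scan; Z[23]=1 grow→box=[23,24)
i=24: fresh scan; Z[24]=2 grow→box=[24,26)
i=25: min(r-i=1, Z[1]=0)=0; Z[25]=0
i=26: fresh scan; Z[26]=1 grow→box=[26,27)
i=27: fresh scan; Z[27]=0
i=28: fresh scan; Z[28]=0
i=29: fresh scan; Z[29]=1 grow→box=[29,30)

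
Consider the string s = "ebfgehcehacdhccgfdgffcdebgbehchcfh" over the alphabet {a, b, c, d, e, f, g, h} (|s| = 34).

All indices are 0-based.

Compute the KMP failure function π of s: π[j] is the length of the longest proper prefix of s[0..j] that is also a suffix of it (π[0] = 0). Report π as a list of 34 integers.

[0, 0, 0, 0, 1, 0, 0, 1, 0, 0, 0, 0, 0, 0, 0, 0, 0, 0, 0, 0, 0, 0, 0, 1, 2, 0, 0, 1, 0, 0, 0, 0, 0, 0]

π[0] = 0
j=1 s[j]='b': π[1]=0 (border '')
j=2 s[j]='f': π[2]=0 (border '')
j=3 s[j]='g': π[3]=0 (border '')
j=4 s[j]='e': π[4]=1 (border 'e')
j=5 s[j]='h': k: 1→0; π[5]=0 (border '')
j=6 s[j]='c': π[6]=0 (border '')
j=7 s[j]='e': π[7]=1 (border 'e')
j=8 s[j]='h': k: 1→0; π[8]=0 (border '')
j=9 s[j]='a': π[9]=0 (border '')
j=10 s[j]='c': π[10]=0 (border '')
j=11 s[j]='d': π[11]=0 (border '')
j=12 s[j]='h': π[12]=0 (border '')
j=13 s[j]='c': π[13]=0 (border '')
j=14 s[j]='c': π[14]=0 (border '')
j=15 s[j]='g': π[15]=0 (border '')
j=16 s[j]='f': π[16]=0 (border '')
j=17 s[j]='d': π[17]=0 (border '')
j=18 s[j]='g': π[18]=0 (border '')
j=19 s[j]='f': π[19]=0 (border '')
j=20 s[j]='f': π[20]=0 (border '')
j=21 s[j]='c': π[21]=0 (border '')
j=22 s[j]='d': π[22]=0 (border '')
j=23 s[j]='e': π[23]=1 (border 'e')
j=24 s[j]='b': π[24]=2 (border 'eb')
j=25 s[j]='g': k: 2→0; π[25]=0 (border '')
j=26 s[j]='b': π[26]=0 (border '')
j=27 s[j]='e': π[27]=1 (border 'e')
j=28 s[j]='h': k: 1→0; π[28]=0 (border '')
j=29 s[j]='c': π[29]=0 (border '')
j=30 s[j]='h': π[30]=0 (border '')
j=31 s[j]='c': π[31]=0 (border '')
j=32 s[j]='f': π[32]=0 (border '')
j=33 s[j]='h': π[33]=0 (border '')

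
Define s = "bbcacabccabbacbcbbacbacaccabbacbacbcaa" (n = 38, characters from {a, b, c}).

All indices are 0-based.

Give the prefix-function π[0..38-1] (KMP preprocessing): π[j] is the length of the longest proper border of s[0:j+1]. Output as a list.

[0, 1, 0, 0, 0, 0, 1, 0, 0, 0, 1, 2, 0, 0, 1, 0, 1, 2, 0, 0, 1, 0, 0, 0, 0, 0, 0, 1, 2, 0, 0, 1, 0, 0, 1, 0, 0, 0]

π[0] = 0
j=1 s[j]='b': π[1]=1 (border 'b')
j=2 s[j]='c': k: 1→0; π[2]=0 (border '')
j=3 s[j]='a': π[3]=0 (border '')
j=4 s[j]='c': π[4]=0 (border '')
j=5 s[j]='a': π[5]=0 (border '')
j=6 s[j]='b': π[6]=1 (border 'b')
j=7 s[j]='c': k: 1→0; π[7]=0 (border '')
j=8 s[j]='c': π[8]=0 (border '')
j=9 s[j]='a': π[9]=0 (border '')
j=10 s[j]='b': π[10]=1 (border 'b')
j=11 s[j]='b': π[11]=2 (border 'bb')
j=12 s[j]='a': k: 2→1→0; π[12]=0 (border '')
j=13 s[j]='c': π[13]=0 (border '')
j=14 s[j]='b': π[14]=1 (border 'b')
j=15 s[j]='c': k: 1→0; π[15]=0 (border '')
j=16 s[j]='b': π[16]=1 (border 'b')
j=17 s[j]='b': π[17]=2 (border 'bb')
j=18 s[j]='a': k: 2→1→0; π[18]=0 (border '')
j=19 s[j]='c': π[19]=0 (border '')
j=20 s[j]='b': π[20]=1 (border 'b')
j=21 s[j]='a': k: 1→0; π[21]=0 (border '')
j=22 s[j]='c': π[22]=0 (border '')
j=23 s[j]='a': π[23]=0 (border '')
j=24 s[j]='c': π[24]=0 (border '')
j=25 s[j]='c': π[25]=0 (border '')
j=26 s[j]='a': π[26]=0 (border '')
j=27 s[j]='b': π[27]=1 (border 'b')
j=28 s[j]='b': π[28]=2 (border 'bb')
j=29 s[j]='a': k: 2→1→0; π[29]=0 (border '')
j=30 s[j]='c': π[30]=0 (border '')
j=31 s[j]='b': π[31]=1 (border 'b')
j=32 s[j]='a': k: 1→0; π[32]=0 (border '')
j=33 s[j]='c': π[33]=0 (border '')
j=34 s[j]='b': π[34]=1 (border 'b')
j=35 s[j]='c': k: 1→0; π[35]=0 (border '')
j=36 s[j]='a': π[36]=0 (border '')
j=37 s[j]='a': π[37]=0 (border '')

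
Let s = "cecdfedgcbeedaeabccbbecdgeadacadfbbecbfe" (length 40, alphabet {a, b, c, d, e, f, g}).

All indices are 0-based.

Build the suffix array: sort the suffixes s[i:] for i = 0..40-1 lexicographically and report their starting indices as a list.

[15, 28, 26, 30, 13, 33, 19, 16, 34, 20, 9, 37, 29, 18, 8, 36, 17, 2, 22, 0, 27, 12, 31, 3, 6, 23, 39, 14, 25, 35, 1, 21, 11, 5, 10, 32, 38, 4, 7, 24]

rank | idx | suffix
   0 |  15 | abccbbecdgeadacadfbbecbfe
   1 |  28 | acadfbbecbfe
   2 |  26 | adacadfbbecbfe
   3 |  30 | adfbbecbfe
   4 |  13 | aeabccbbecdgeadacadfbbecbfe
   5 |  33 | bbecbfe
   6 |  19 | bbecdgeadacadfbbecbfe
   7 |  16 | bccbbecdgeadacadfbbecbfe
   8 |  34 | becbfe
   9 |  20 | becdgeadacadfbbecbfe
  10 |   9 | beedaeabccbbecdgeadacadfbbecbfe
  11 |  37 | bfe
  12 |  29 | cadfbbecbfe
  13 |  18 | cbbecdgeadacadfbbecbfe
  14 |   8 | cbeedaeabccbbecdgeadacadfbbecbfe
  15 |  36 | cbfe
  16 |  17 | ccbbecdgeadacadfbbecbfe
  17 |   2 | cdfedgcbeedaeabccbbecdgeadacadfbbecbfe
  18 |  22 | cdgeadacadfbbecbfe
  19 |   0 | cecdfedgcbeedaeabccbbecdgeadacadfbbecbfe
  20 |  27 | dacadfbbecbfe
  21 |  12 | daeabccbbecdgeadacadfbbecbfe
  22 |  31 | dfbbecbfe
  23 |   3 | dfedgcbeedaeabccbbecdgeadacadfbbecbfe
  24 |   6 | dgcbeedaeabccbbecdgeadacadfbbecbfe
  25 |  23 | dgeadacadfbbecbfe
  26 |  39 | e
  27 |  14 | eabccbbecdgeadacadfbbecbfe
  28 |  25 | eadacadfbbecbfe
  29 |  35 | ecbfe
  30 |   1 | ecdfedgcbeedaeabccbbecdgeadacadfbbecbfe
  31 |  21 | ecdgeadacadfbbecbfe
  32 |  11 | edaeabccbbecdgeadacadfbbecbfe
  33 |   5 | edgcbeedaeabccbbecdgeadacadfbbecbfe
  34 |  10 | eedaeabccbbecdgeadacadfbbecbfe
  35 |  32 | fbbecbfe
  36 |  38 | fe
  37 |   4 | fedgcbeedaeabccbbecdgeadacadfbbecbfe
  38 |   7 | gcbeedaeabccbbecdgeadacadfbbecbfe
  39 |  24 | geadacadfbbecbfe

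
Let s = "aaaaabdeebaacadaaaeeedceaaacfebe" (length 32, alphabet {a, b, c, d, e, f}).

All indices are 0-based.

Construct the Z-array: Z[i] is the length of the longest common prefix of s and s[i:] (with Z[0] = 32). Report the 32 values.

Z[0]=32
i=1: i≥r, start 0; Z[1]=4 extend→box=[1,5)
i=2: min(r-i=3, Z[1]=4)=3; Z[2]=3
i=3: min(r-i=2, Z[2]=3)=2; Z[3]=2
i=4: min(r-i=1, Z[3]=2)=1; Z[4]=1
i=5: i≥r, start 0; Z[5]=0
i=6: i≥r, start 0; Z[6]=0
i=7: i≥r, start 0; Z[7]=0
i=8: i≥r, start 0; Z[8]=0
i=9: i≥r, start 0; Z[9]=0
i=10: i≥r, start 0; Z[10]=2 extend→box=[10,12)
i=11: min(r-i=1, Z[1]=4)=1; Z[11]=1
i=12: i≥r, start 0; Z[12]=0
i=13: i≥r, start 0; Z[13]=1 extend→box=[13,14)
i=14: i≥r, start 0; Z[14]=0
i=15: i≥r, start 0; Z[15]=3 extend→box=[15,18)
i=16: min(r-i=2, Z[1]=4)=2; Z[16]=2
i=17: min(r-i=1, Z[2]=3)=1; Z[17]=1
i=18: i≥r, start 0; Z[18]=0
i=19: i≥r, start 0; Z[19]=0
i=20: i≥r, start 0; Z[20]=0
i=21: i≥r, start 0; Z[21]=0
i=22: i≥r, start 0; Z[22]=0
i=23: i≥r, start 0; Z[23]=0
i=24: i≥r, start 0; Z[24]=3 extend→box=[24,27)
i=25: min(r-i=2, Z[1]=4)=2; Z[25]=2
i=26: min(r-i=1, Z[2]=3)=1; Z[26]=1
i=27: i≥r, start 0; Z[27]=0
i=28: i≥r, start 0; Z[28]=0
i=29: i≥r, start 0; Z[29]=0
i=30: i≥r, start 0; Z[30]=0
i=31: i≥r, start 0; Z[31]=0

[32, 4, 3, 2, 1, 0, 0, 0, 0, 0, 2, 1, 0, 1, 0, 3, 2, 1, 0, 0, 0, 0, 0, 0, 3, 2, 1, 0, 0, 0, 0, 0]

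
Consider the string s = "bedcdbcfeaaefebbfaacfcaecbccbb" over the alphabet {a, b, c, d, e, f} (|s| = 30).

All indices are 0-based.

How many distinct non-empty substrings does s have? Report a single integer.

rank | idx | suffix
   0 |  17 | aacfcaecbccbb
   1 |   9 | aaefebbfaacfcaecbccbb
   2 |  18 | acfcaecbccbb
   3 |  22 | aecbccbb
   4 |  10 | aefebbfaacfcaecbccbb
   5 |  29 | b
   6 |  28 | bb
   7 |  14 | bbfaacfcaecbccbb
   8 |  25 | bccbb
   9 |   5 | bcfeaaefebbfaacfcaecbccbb
  10 |   0 | bedcdbcfeaaefebbfaacfcaecbccbb
  11 |  15 | bfaacfcaecbccbb
  12 |  21 | caecbccbb
  13 |  27 | cbb
  14 |  24 | cbccbb
  15 |  26 | ccbb
  16 |   3 | cdbcfeaaefebbfaacfcaecbccbb
  17 |  19 | cfcaecbccbb
  18 |   6 | cfeaaefebbfaacfcaecbccbb
  19 |   4 | dbcfeaaefebbfaacfcaecbccbb
  20 |   2 | dcdbcfeaaefebbfaacfcaecbccbb
  21 |   8 | eaaefebbfaacfcaecbccbb
  22 |  13 | ebbfaacfcaecbccbb
  23 |  23 | ecbccbb
  24 |   1 | edcdbcfeaaefebbfaacfcaecbccbb
  25 |  11 | efebbfaacfcaecbccbb
  26 |  16 | faacfcaecbccbb
  27 |  20 | fcaecbccbb
  28 |   7 | feaaefebbfaacfcaecbccbb
  29 |  12 | febbfaacfcaecbccbb

SA = [17, 9, 18, 22, 10, 29, 28, 14, 25, 5, 0, 15, 21, 27, 24, 26, 3, 19, 6, 4, 2, 8, 13, 23, 1, 11, 16, 20, 7, 12]
i: (SA[i-1],SA[i]) lcp shared
  1: (17,9) 2 'aa'
  2: (9,18) 1 'a'
  3: (18,22) 1 'a'
  4: (22,10) 2 'ae'
  5: (10,29) 0 ''
  6: (29,28) 1 'b'
  7: (28,14) 2 'bb'
  8: (14,25) 1 'b'
  9: (25,5) 2 'bc'
  10: (5,0) 1 'b'
  11: (0,15) 1 'b'
  12: (15,21) 0 ''
  13: (21,27) 1 'c'
  14: (27,24) 2 'cb'
  15: (24,26) 1 'c'
  16: (26,3) 1 'c'
  17: (3,19) 1 'c'
  18: (19,6) 2 'cf'
  19: (6,4) 0 ''
  20: (4,2) 1 'd'
  21: (2,8) 0 ''
  22: (8,13) 1 'e'
  23: (13,23) 1 'e'
  24: (23,1) 1 'e'
  25: (1,11) 1 'e'
  26: (11,16) 0 ''
  27: (16,20) 1 'f'
  28: (20,7) 1 'f'
  29: (7,12) 2 'fe'

n(n+1)/2 = 30·31/2 = 465
Σ LCP = 0 + 2 + 1 + 1 + 2 + 0 + 1 + 2 + 1 + 2 + 1 + 1 + 0 + 1 + 2 + 1 + 1 + 1 + 2 + 0 + 1 + 0 + 1 + 1 + 1 + 1 + 0 + 1 + 1 + 2 = 31
distinct = 465 − 31 = 434

434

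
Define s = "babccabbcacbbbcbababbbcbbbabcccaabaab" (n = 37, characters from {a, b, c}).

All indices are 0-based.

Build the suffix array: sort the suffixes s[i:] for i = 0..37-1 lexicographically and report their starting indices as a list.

[34, 31, 35, 32, 16, 18, 5, 1, 26, 9, 36, 33, 15, 17, 0, 25, 24, 23, 11, 19, 6, 12, 20, 7, 13, 21, 2, 27, 30, 4, 8, 14, 22, 10, 29, 3, 28]

rank | idx | suffix
   0 |  34 | aab
   1 |  31 | aabaab
   2 |  35 | ab
   3 |  32 | abaab
   4 |  16 | ababbbcbbbabcccaabaab
   5 |  18 | abbbcbbbabcccaabaab
   6 |   5 | abbcacbbbcbababbbcbbbabcccaabaab
   7 |   1 | abccabbcacbbbcbababbbcbbbabcccaabaab
   8 |  26 | abcccaabaab
   9 |   9 | acbbbcbababbbcbbbabcccaabaab
  10 |  36 | b
  11 |  33 | baab
  12 |  15 | bababbbcbbbabcccaabaab
  13 |  17 | babbbcbbbabcccaabaab
  14 |   0 | babccabbcacbbbcbababbbcbbbabcccaabaab
  15 |  25 | babcccaabaab
  16 |  24 | bbabcccaabaab
  17 |  23 | bbbabcccaabaab
  18 |  11 | bbbcbababbbcbbbabcccaabaab
  19 |  19 | bbbcbbbabcccaabaab
  20 |   6 | bbcacbbbcbababbbcbbbabcccaabaab
  21 |  12 | bbcbababbbcbbbabcccaabaab
  22 |  20 | bbcbbbabcccaabaab
  23 |   7 | bcacbbbcbababbbcbbbabcccaabaab
  24 |  13 | bcbababbbcbbbabcccaabaab
  25 |  21 | bcbbbabcccaabaab
  26 |   2 | bccabbcacbbbcbababbbcbbbabcccaabaab
  27 |  27 | bcccaabaab
  28 |  30 | caabaab
  29 |   4 | cabbcacbbbcbababbbcbbbabcccaabaab
  30 |   8 | cacbbbcbababbbcbbbabcccaabaab
  31 |  14 | cbababbbcbbbabcccaabaab
  32 |  22 | cbbbabcccaabaab
  33 |  10 | cbbbcbababbbcbbbabcccaabaab
  34 |  29 | ccaabaab
  35 |   3 | ccabbcacbbbcbababbbcbbbabcccaabaab
  36 |  28 | cccaabaab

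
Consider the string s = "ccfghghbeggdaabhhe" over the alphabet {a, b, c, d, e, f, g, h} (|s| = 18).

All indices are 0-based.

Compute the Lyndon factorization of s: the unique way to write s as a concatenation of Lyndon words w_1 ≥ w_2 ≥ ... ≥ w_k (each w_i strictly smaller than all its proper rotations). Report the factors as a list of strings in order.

emit factor 1: 'ccfghgh' (i=0, period=7)
emit factor 2: 'beggd' (i=7, period=5)
emit factor 3: 'aabhhe' (i=12, period=6)

["ccfghgh", "beggd", "aabhhe"]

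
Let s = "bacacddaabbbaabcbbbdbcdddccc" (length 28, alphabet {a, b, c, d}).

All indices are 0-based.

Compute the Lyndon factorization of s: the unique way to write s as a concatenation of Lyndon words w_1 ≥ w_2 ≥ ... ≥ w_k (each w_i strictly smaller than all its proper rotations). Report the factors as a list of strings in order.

["b", "acacdd", "aabbbaabcbbbdbcdddccc"]

emit factor 1: 'b' (i=0, period=1)
emit factor 2: 'acacdd' (i=1, period=6)
emit factor 3: 'aabbbaabcbbbdbcdddccc' (i=7, period=21)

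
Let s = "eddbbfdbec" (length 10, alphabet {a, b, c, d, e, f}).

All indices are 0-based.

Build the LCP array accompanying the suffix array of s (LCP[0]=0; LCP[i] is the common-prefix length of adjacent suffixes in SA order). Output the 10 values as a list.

rank | idx | suffix
   0 |   3 | bbfdbec
   1 |   7 | bec
   2 |   4 | bfdbec
   3 |   9 | c
   4 |   2 | dbbfdbec
   5 |   6 | dbec
   6 |   1 | ddbbfdbec
   7 |   8 | ec
   8 |   0 | eddbbfdbec
   9 |   5 | fdbec

SA = [3, 7, 4, 9, 2, 6, 1, 8, 0, 5]
rank  pair      lcp
   1  s[3:],s[7:]  1  'b'
   2  s[7:],s[4:]  1  'b'
   3  s[4:],s[9:]  0  ''
   4  s[9:],s[2:]  0  ''
   5  s[2:],s[6:]  2  'db'
   6  s[6:],s[1:]  1  'd'
   7  s[1:],s[8:]  0  ''
   8  s[8:],s[0:]  1  'e'
   9  s[0:],s[5:]  0  ''

[0, 1, 1, 0, 0, 2, 1, 0, 1, 0]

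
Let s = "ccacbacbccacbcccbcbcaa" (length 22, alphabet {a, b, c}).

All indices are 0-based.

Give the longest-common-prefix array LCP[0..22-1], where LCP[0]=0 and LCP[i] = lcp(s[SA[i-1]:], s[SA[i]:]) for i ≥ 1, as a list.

rank→(start, suffix):
  0 → (21, 'a')
  1 → (20, 'aa')
  2 → (2, 'acbacbccacbcccbcbcaa')
  3 → (5, 'acbccacbcccbcbcaa')
  4 → (10, 'acbcccbcbcaa')
  5 → (4, 'bacbccacbcccbcbcaa')
  6 → (18, 'bcaa')
  7 → (16, 'bcbcaa')
  8 → (7, 'bccacbcccbcbcaa')
  9 → (12, 'bcccbcbcaa')
  10 → (19, 'caa')
  11 → (1, 'cacbacbccacbcccbcbcaa')
  12 → (9, 'cacbcccbcbcaa')
  13 → (3, 'cbacbccacbcccbcbcaa')
  14 → (17, 'cbcaa')
  15 → (15, 'cbcbcaa')
  16 → (6, 'cbccacbcccbcbcaa')
  17 → (11, 'cbcccbcbcaa')
  18 → (0, 'ccacbacbccacbcccbcbcaa')
  19 → (8, 'ccacbcccbcbcaa')
  20 → (14, 'ccbcbcaa')
  21 → (13, 'cccbcbcaa')

SA = [21, 20, 2, 5, 10, 4, 18, 16, 7, 12, 19, 1, 9, 3, 17, 15, 6, 11, 0, 8, 14, 13]
i: (SA[i-1],SA[i]) lcp shared
  1: (21,20) 1 'a'
  2: (20,2) 1 'a'
  3: (2,5) 3 'acb'
  4: (5,10) 5 'acbcc'
  5: (10,4) 0 ''
  6: (4,18) 1 'b'
  7: (18,16) 2 'bc'
  8: (16,7) 2 'bc'
  9: (7,12) 3 'bcc'
  10: (12,19) 0 ''
  11: (19,1) 2 'ca'
  12: (1,9) 4 'cacb'
  13: (9,3) 1 'c'
  14: (3,17) 2 'cb'
  15: (17,15) 3 'cbc'
  16: (15,6) 3 'cbc'
  17: (6,11) 4 'cbcc'
  18: (11,0) 1 'c'
  19: (0,8) 5 'ccacb'
  20: (8,14) 2 'cc'
  21: (14,13) 2 'cc'

[0, 1, 1, 3, 5, 0, 1, 2, 2, 3, 0, 2, 4, 1, 2, 3, 3, 4, 1, 5, 2, 2]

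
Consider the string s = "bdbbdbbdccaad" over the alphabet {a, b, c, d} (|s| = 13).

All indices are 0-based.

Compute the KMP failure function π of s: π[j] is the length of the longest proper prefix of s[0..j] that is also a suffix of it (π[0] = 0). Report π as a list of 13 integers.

π[0] = 0
j=1 s[j]='d': π[1]=0 (border '')
j=2 s[j]='b': π[2]=1 (border 'b')
j=3 s[j]='b': k: 1→0; π[3]=1 (border 'b')
j=4 s[j]='d': π[4]=2 (border 'bd')
j=5 s[j]='b': π[5]=3 (border 'bdb')
j=6 s[j]='b': π[6]=4 (border 'bdbb')
j=7 s[j]='d': π[7]=5 (border 'bdbbd')
j=8 s[j]='c': k: 5→2→0; π[8]=0 (border '')
j=9 s[j]='c': π[9]=0 (border '')
j=10 s[j]='a': π[10]=0 (border '')
j=11 s[j]='a': π[11]=0 (border '')
j=12 s[j]='d': π[12]=0 (border '')

[0, 0, 1, 1, 2, 3, 4, 5, 0, 0, 0, 0, 0]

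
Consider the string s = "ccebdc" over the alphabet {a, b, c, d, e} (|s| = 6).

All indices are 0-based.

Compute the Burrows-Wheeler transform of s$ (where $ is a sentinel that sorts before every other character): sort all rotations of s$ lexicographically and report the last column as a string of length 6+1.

rank  rotation last
    0  $ccebdc  c
    1  bdc$cce  e
    2  c$ccebd  d
    3  ccebdc$  $
    4  cebdc$c  c
    5  dc$cceb  b
    6  ebdc$cc  c

ced$cbc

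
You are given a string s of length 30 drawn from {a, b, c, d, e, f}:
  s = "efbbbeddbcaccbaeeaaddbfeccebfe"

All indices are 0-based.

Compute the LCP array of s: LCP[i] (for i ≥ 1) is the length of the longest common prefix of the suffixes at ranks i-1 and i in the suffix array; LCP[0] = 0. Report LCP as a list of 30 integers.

sorted suffixes:
  #0 SA[0]=17  'aaddbfeccebfe'
  #1 SA[1]=10  'accbaeeaaddbfeccebfe'
  #2 SA[2]=18  'addbfeccebfe'
  #3 SA[3]=14  'aeeaaddbfeccebfe'
  #4 SA[4]=13  'baeeaaddbfeccebfe'
  #5 SA[5]=2  'bbbeddbcaccbaeeaaddbfeccebfe'
  #6 SA[6]=3  'bbeddbcaccbaeeaaddbfeccebfe'
  #7 SA[7]=8  'bcaccbaeeaaddbfeccebfe'
  #8 SA[8]=4  'beddbcaccbaeeaaddbfeccebfe'
  #9 SA[9]=27  'bfe'
  #10 SA[10]=21  'bfeccebfe'
  #11 SA[11]=9  'caccbaeeaaddbfeccebfe'
  #12 SA[12]=12  'cbaeeaaddbfeccebfe'
  #13 SA[13]=11  'ccbaeeaaddbfeccebfe'
  #14 SA[14]=24  'ccebfe'
  #15 SA[15]=25  'cebfe'
  #16 SA[16]=7  'dbcaccbaeeaaddbfeccebfe'
  #17 SA[17]=20  'dbfeccebfe'
  #18 SA[18]=6  'ddbcaccbaeeaaddbfeccebfe'
  #19 SA[19]=19  'ddbfeccebfe'
  #20 SA[20]=29  'e'
  #21 SA[21]=16  'eaaddbfeccebfe'
  #22 SA[22]=26  'ebfe'
  #23 SA[23]=23  'eccebfe'
  #24 SA[24]=5  'eddbcaccbaeeaaddbfeccebfe'
  #25 SA[25]=15  'eeaaddbfeccebfe'
  #26 SA[26]=0  'efbbbeddbcaccbaeeaaddbfeccebfe'
  #27 SA[27]=1  'fbbbeddbcaccbaeeaaddbfeccebfe'
  #28 SA[28]=28  'fe'
  #29 SA[29]=22  'feccebfe'

SA = [17, 10, 18, 14, 13, 2, 3, 8, 4, 27, 21, 9, 12, 11, 24, 25, 7, 20, 6, 19, 29, 16, 26, 23, 5, 15, 0, 1, 28, 22]
rank  pair      lcp
   1  s[17:],s[10:]  1  'a'
   2  s[10:],s[18:]  1  'a'
   3  s[18:],s[14:]  1  'a'
   4  s[14:],s[13:]  0  ''
   5  s[13:],s[2:]  1  'b'
   6  s[2:],s[3:]  2  'bb'
   7  s[3:],s[8:]  1  'b'
   8  s[8:],s[4:]  1  'b'
   9  s[4:],s[27:]  1  'b'
  10  s[27:],s[21:]  3  'bfe'
  11  s[21:],s[9:]  0  ''
  12  s[9:],s[12:]  1  'c'
  13  s[12:],s[11:]  1  'c'
  14  s[11:],s[24:]  2  'cc'
  15  s[24:],s[25:]  1  'c'
  16  s[25:],s[7:]  0  ''
  17  s[7:],s[20:]  2  'db'
  18  s[20:],s[6:]  1  'd'
  19  s[6:],s[19:]  3  'ddb'
  20  s[19:],s[29:]  0  ''
  21  s[29:],s[16:]  1  'e'
  22  s[16:],s[26:]  1  'e'
  23  s[26:],s[23:]  1  'e'
  24  s[23:],s[5:]  1  'e'
  25  s[5:],s[15:]  1  'e'
  26  s[15:],s[0:]  1  'e'
  27  s[0:],s[1:]  0  ''
  28  s[1:],s[28:]  1  'f'
  29  s[28:],s[22:]  2  'fe'

[0, 1, 1, 1, 0, 1, 2, 1, 1, 1, 3, 0, 1, 1, 2, 1, 0, 2, 1, 3, 0, 1, 1, 1, 1, 1, 1, 0, 1, 2]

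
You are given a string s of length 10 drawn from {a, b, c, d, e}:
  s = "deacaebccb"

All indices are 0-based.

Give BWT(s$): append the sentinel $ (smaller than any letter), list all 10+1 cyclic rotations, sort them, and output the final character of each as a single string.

becceacb$da

rank  rotation     last
    0  $deacaebccb  b
    1  acaebccb$de  e
    2  aebccb$deac  c
    3  b$deacaebcc  c
    4  bccb$deacae  e
    5  caebccb$dea  a
    6  cb$deacaebc  c
    7  ccb$deacaeb  b
    8  deacaebccb$  $
    9  eacaebccb$d  d
   10  ebccb$deaca  a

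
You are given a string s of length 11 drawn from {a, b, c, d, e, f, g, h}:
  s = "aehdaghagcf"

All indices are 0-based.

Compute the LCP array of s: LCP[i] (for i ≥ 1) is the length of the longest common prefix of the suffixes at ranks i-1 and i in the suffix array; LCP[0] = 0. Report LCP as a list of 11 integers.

rank→(start, suffix):
  0 → (0, 'aehdaghagcf')
  1 → (7, 'agcf')
  2 → (4, 'aghagcf')
  3 → (9, 'cf')
  4 → (3, 'daghagcf')
  5 → (1, 'ehdaghagcf')
  6 → (10, 'f')
  7 → (8, 'gcf')
  8 → (5, 'ghagcf')
  9 → (6, 'hagcf')
  10 → (2, 'hdaghagcf')

SA = [0, 7, 4, 9, 3, 1, 10, 8, 5, 6, 2]
i: (SA[i-1],SA[i]) lcp shared
  1: (0,7) 1 'a'
  2: (7,4) 2 'ag'
  3: (4,9) 0 ''
  4: (9,3) 0 ''
  5: (3,1) 0 ''
  6: (1,10) 0 ''
  7: (10,8) 0 ''
  8: (8,5) 1 'g'
  9: (5,6) 0 ''
  10: (6,2) 1 'h'

[0, 1, 2, 0, 0, 0, 0, 0, 1, 0, 1]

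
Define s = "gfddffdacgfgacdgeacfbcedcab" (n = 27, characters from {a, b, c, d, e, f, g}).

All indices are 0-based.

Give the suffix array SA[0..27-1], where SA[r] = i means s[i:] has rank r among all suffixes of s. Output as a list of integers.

[25, 12, 17, 7, 26, 20, 24, 13, 21, 18, 8, 6, 23, 2, 3, 14, 16, 22, 19, 5, 1, 4, 10, 11, 15, 0, 9]

rank→(start, suffix):
  0 → (25, 'ab')
  1 → (12, 'acdgeacfbcedcab')
  2 → (17, 'acfbcedcab')
  3 → (7, 'acgfgacdgeacfbcedcab')
  4 → (26, 'b')
  5 → (20, 'bcedcab')
  6 → (24, 'cab')
  7 → (13, 'cdgeacfbcedcab')
  8 → (21, 'cedcab')
  9 → (18, 'cfbcedcab')
  10 → (8, 'cgfgacdgeacfbcedcab')
  11 → (6, 'dacgfgacdgeacfbcedcab')
  12 → (23, 'dcab')
  13 → (2, 'ddffdacgfgacdgeacfbcedcab')
  14 → (3, 'dffdacgfgacdgeacfbcedcab')
  15 → (14, 'dgeacfbcedcab')
  16 → (16, 'eacfbcedcab')
  17 → (22, 'edcab')
  18 → (19, 'fbcedcab')
  19 → (5, 'fdacgfgacdgeacfbcedcab')
  20 → (1, 'fddffdacgfgacdgeacfbcedcab')
  21 → (4, 'ffdacgfgacdgeacfbcedcab')
  22 → (10, 'fgacdgeacfbcedcab')
  23 → (11, 'gacdgeacfbcedcab')
  24 → (15, 'geacfbcedcab')
  25 → (0, 'gfddffdacgfgacdgeacfbcedcab')
  26 → (9, 'gfgacdgeacfbcedcab')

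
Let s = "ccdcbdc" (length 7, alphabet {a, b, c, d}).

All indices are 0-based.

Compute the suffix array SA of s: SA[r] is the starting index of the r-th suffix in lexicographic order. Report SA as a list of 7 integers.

sorted suffixes:
  #0 SA[0]=4  'bdc'
  #1 SA[1]=6  'c'
  #2 SA[2]=3  'cbdc'
  #3 SA[3]=0  'ccdcbdc'
  #4 SA[4]=1  'cdcbdc'
  #5 SA[5]=5  'dc'
  #6 SA[6]=2  'dcbdc'

[4, 6, 3, 0, 1, 5, 2]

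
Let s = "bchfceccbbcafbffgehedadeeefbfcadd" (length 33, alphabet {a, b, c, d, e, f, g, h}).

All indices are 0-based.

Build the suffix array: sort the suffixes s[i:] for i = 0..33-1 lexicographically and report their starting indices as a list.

rank→(start, suffix):
  0 → (30, 'add')
  1 → (21, 'adeeefbfcadd')
  2 → (11, 'afbffgehedadeeefbfcadd')
  3 → (8, 'bbcafbffgehedadeeefbfcadd')
  4 → (9, 'bcafbffgehedadeeefbfcadd')
  5 → (0, 'bchfceccbbcafbffgehedadeeefbfcadd')
  6 → (27, 'bfcadd')
  7 → (13, 'bffgehedadeeefbfcadd')
  8 → (29, 'cadd')
  9 → (10, 'cafbffgehedadeeefbfcadd')
  10 → (7, 'cbbcafbffgehedadeeefbfcadd')
  11 → (6, 'ccbbcafbffgehedadeeefbfcadd')
  12 → (4, 'ceccbbcafbffgehedadeeefbfcadd')
  13 → (1, 'chfceccbbcafbffgehedadeeefbfcadd')
  14 → (32, 'd')
  15 → (20, 'dadeeefbfcadd')
  16 → (31, 'dd')
  17 → (22, 'deeefbfcadd')
  18 → (5, 'eccbbcafbffgehedadeeefbfcadd')
  19 → (19, 'edadeeefbfcadd')
  20 → (23, 'eeefbfcadd')
  21 → (24, 'eefbfcadd')
  22 → (25, 'efbfcadd')
  23 → (17, 'ehedadeeefbfcadd')
  24 → (26, 'fbfcadd')
  25 → (12, 'fbffgehedadeeefbfcadd')
  26 → (28, 'fcadd')
  27 → (3, 'fceccbbcafbffgehedadeeefbfcadd')
  28 → (14, 'ffgehedadeeefbfcadd')
  29 → (15, 'fgehedadeeefbfcadd')
  30 → (16, 'gehedadeeefbfcadd')
  31 → (18, 'hedadeeefbfcadd')
  32 → (2, 'hfceccbbcafbffgehedadeeefbfcadd')

[30, 21, 11, 8, 9, 0, 27, 13, 29, 10, 7, 6, 4, 1, 32, 20, 31, 22, 5, 19, 23, 24, 25, 17, 26, 12, 28, 3, 14, 15, 16, 18, 2]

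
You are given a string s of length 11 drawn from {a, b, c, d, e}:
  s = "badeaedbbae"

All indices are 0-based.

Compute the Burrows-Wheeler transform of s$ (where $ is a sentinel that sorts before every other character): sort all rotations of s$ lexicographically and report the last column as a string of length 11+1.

ebbe$bdeaada

rank  rotation      last
    0  $badeaedbbae  e
    1  adeaedbbae$b  b
    2  ae$badeaedbb  b
    3  aedbbae$bade  e
    4  badeaedbbae$  $
    5  bae$badeaedb  b
    6  bbae$badeaed  d
    7  dbbae$badeae  e
    8  deaedbbae$ba  a
    9  e$badeaedbba  a
   10  eaedbbae$bad  d
   11  edbbae$badea  a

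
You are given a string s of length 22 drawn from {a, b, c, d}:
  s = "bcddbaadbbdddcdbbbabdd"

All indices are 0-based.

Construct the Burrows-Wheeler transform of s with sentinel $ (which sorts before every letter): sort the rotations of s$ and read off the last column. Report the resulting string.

rank  rotation                 last
    0  $bcddbaadbbdddcdbbbabdd  d
    1  aadbbdddcdbbbabdd$bcddb  b
    2  abdd$bcddbaadbbdddcdbbb  b
    3  adbbdddcdbbbabdd$bcddba  a
    4  baadbbdddcdbbbabdd$bcdd  d
    5  babdd$bcddbaadbbdddcdbb  b
    6  bbabdd$bcddbaadbbdddcdb  b
    7  bbbabdd$bcddbaadbbdddcd  d
    8  bbdddcdbbbabdd$bcddbaad  d
    9  bcddbaadbbdddcdbbbabdd$  $
   10  bdd$bcddbaadbbdddcdbbba  a
   11  bdddcdbbbabdd$bcddbaadb  b
   12  cdbbbabdd$bcddbaadbbddd  d
   13  cddbaadbbdddcdbbbabdd$b  b
   14  d$bcddbaadbbdddcdbbbabd  d
   15  dbaadbbdddcdbbbabdd$bcd  d
   16  dbbbabdd$bcddbaadbbdddc  c
   17  dbbdddcdbbbabdd$bcddbaa  a
   18  dcdbbbabdd$bcddbaadbbdd  d
   19  dd$bcddbaadbbdddcdbbbab  b
   20  ddbaadbbdddcdbbbabdd$bc  c
   21  ddcdbbbabdd$bcddbaadbbd  d
   22  dddcdbbbabdd$bcddbaadbb  b

dbbadbbdd$abdbddcadbcdb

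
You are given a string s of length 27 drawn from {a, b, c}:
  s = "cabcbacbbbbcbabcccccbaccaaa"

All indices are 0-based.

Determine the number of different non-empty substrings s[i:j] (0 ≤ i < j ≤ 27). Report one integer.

rank→(start, suffix):
  0 → (26, 'a')
  1 → (25, 'aa')
  2 → (24, 'aaa')
  3 → (1, 'abcbacbbbbcbabcccccbaccaaa')
  4 → (13, 'abcccccbaccaaa')
  5 → (5, 'acbbbbcbabcccccbaccaaa')
  6 → (21, 'accaaa')
  7 → (12, 'babcccccbaccaaa')
  8 → (4, 'bacbbbbcbabcccccbaccaaa')
  9 → (20, 'baccaaa')
  10 → (7, 'bbbbcbabcccccbaccaaa')
  11 → (8, 'bbbcbabcccccbaccaaa')
  12 → (9, 'bbcbabcccccbaccaaa')
  13 → (10, 'bcbabcccccbaccaaa')
  14 → (2, 'bcbacbbbbcbabcccccbaccaaa')
  15 → (14, 'bcccccbaccaaa')
  16 → (23, 'caaa')
  17 → (0, 'cabcbacbbbbcbabcccccbaccaaa')
  18 → (11, 'cbabcccccbaccaaa')
  19 → (3, 'cbacbbbbcbabcccccbaccaaa')
  20 → (19, 'cbaccaaa')
  21 → (6, 'cbbbbcbabcccccbaccaaa')
  22 → (22, 'ccaaa')
  23 → (18, 'ccbaccaaa')
  24 → (17, 'cccbaccaaa')
  25 → (16, 'ccccbaccaaa')
  26 → (15, 'cccccbaccaaa')

SA = [26, 25, 24, 1, 13, 5, 21, 12, 4, 20, 7, 8, 9, 10, 2, 14, 23, 0, 11, 3, 19, 6, 22, 18, 17, 16, 15]
rank  pair      lcp
   1  s[26:],s[25:]  1  'a'
   2  s[25:],s[24:]  2  'aa'
   3  s[24:],s[1:]  1  'a'
   4  s[1:],s[13:]  3  'abc'
   5  s[13:],s[5:]  1  'a'
   6  s[5:],s[21:]  2  'ac'
   7  s[21:],s[12:]  0  ''
   8  s[12:],s[4:]  2  'ba'
   9  s[4:],s[20:]  3  'bac'
  10  s[20:],s[7:]  1  'b'
  11  s[7:],s[8:]  3  'bbb'
  12  s[8:],s[9:]  2  'bb'
  13  s[9:],s[10:]  1  'b'
  14  s[10:],s[2:]  4  'bcba'
  15  s[2:],s[14:]  2  'bc'
  16  s[14:],s[23:]  0  ''
  17  s[23:],s[0:]  2  'ca'
  18  s[0:],s[11:]  1  'c'
  19  s[11:],s[3:]  3  'cba'
  20  s[3:],s[19:]  4  'cbac'
  21  s[19:],s[6:]  2  'cb'
  22  s[6:],s[22:]  1  'c'
  23  s[22:],s[18:]  2  'cc'
  24  s[18:],s[17:]  2  'cc'
  25  s[17:],s[16:]  3  'ccc'
  26  s[16:],s[15:]  4  'cccc'

n(n+1)/2 = 27·28/2 = 378
Σ LCP = 0 + 1 + 2 + 1 + 3 + 1 + 2 + 0 + 2 + 3 + 1 + 3 + 2 + 1 + 4 + 2 + 0 + 2 + 1 + 3 + 4 + 2 + 1 + 2 + 2 + 3 + 4 = 52
distinct = 378 − 52 = 326

326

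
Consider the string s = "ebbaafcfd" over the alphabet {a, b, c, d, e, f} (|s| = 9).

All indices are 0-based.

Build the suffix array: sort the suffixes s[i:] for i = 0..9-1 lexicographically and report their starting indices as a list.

rank→(start, suffix):
  0 → (3, 'aafcfd')
  1 → (4, 'afcfd')
  2 → (2, 'baafcfd')
  3 → (1, 'bbaafcfd')
  4 → (6, 'cfd')
  5 → (8, 'd')
  6 → (0, 'ebbaafcfd')
  7 → (5, 'fcfd')
  8 → (7, 'fd')

[3, 4, 2, 1, 6, 8, 0, 5, 7]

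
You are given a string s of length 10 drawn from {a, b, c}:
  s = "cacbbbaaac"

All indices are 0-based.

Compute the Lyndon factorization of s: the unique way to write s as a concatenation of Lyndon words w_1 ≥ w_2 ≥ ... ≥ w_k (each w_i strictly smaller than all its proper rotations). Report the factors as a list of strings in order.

["c", "acbbb", "aaac"]

emit factor 1: 'c' (i=0, period=1)
emit factor 2: 'acbbb' (i=1, period=5)
emit factor 3: 'aaac' (i=6, period=4)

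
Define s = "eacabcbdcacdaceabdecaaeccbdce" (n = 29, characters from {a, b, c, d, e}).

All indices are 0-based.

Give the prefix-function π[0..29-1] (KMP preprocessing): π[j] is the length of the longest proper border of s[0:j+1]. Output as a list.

π[0] = 0
j=1 s[j]='a': π[1]=0 (border '')
j=2 s[j]='c': π[2]=0 (border '')
j=3 s[j]='a': π[3]=0 (border '')
j=4 s[j]='b': π[4]=0 (border '')
j=5 s[j]='c': π[5]=0 (border '')
j=6 s[j]='b': π[6]=0 (border '')
j=7 s[j]='d': π[7]=0 (border '')
j=8 s[j]='c': π[8]=0 (border '')
j=9 s[j]='a': π[9]=0 (border '')
j=10 s[j]='c': π[10]=0 (border '')
j=11 s[j]='d': π[11]=0 (border '')
j=12 s[j]='a': π[12]=0 (border '')
j=13 s[j]='c': π[13]=0 (border '')
j=14 s[j]='e': π[14]=1 (border 'e')
j=15 s[j]='a': π[15]=2 (border 'ea')
j=16 s[j]='b': k: 2→0; π[16]=0 (border '')
j=17 s[j]='d': π[17]=0 (border '')
j=18 s[j]='e': π[18]=1 (border 'e')
j=19 s[j]='c': k: 1→0; π[19]=0 (border '')
j=20 s[j]='a': π[20]=0 (border '')
j=21 s[j]='a': π[21]=0 (border '')
j=22 s[j]='e': π[22]=1 (border 'e')
j=23 s[j]='c': k: 1→0; π[23]=0 (border '')
j=24 s[j]='c': π[24]=0 (border '')
j=25 s[j]='b': π[25]=0 (border '')
j=26 s[j]='d': π[26]=0 (border '')
j=27 s[j]='c': π[27]=0 (border '')
j=28 s[j]='e': π[28]=1 (border 'e')

[0, 0, 0, 0, 0, 0, 0, 0, 0, 0, 0, 0, 0, 0, 1, 2, 0, 0, 1, 0, 0, 0, 1, 0, 0, 0, 0, 0, 1]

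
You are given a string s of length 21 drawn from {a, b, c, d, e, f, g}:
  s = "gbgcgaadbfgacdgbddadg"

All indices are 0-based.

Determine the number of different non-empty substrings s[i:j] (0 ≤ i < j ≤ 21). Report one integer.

rank | idx | suffix
   0 |   5 | aadbfgacdgbddadg
   1 |  11 | acdgbddadg
   2 |   6 | adbfgacdgbddadg
   3 |  18 | adg
   4 |  15 | bddadg
   5 |   8 | bfgacdgbddadg
   6 |   1 | bgcgaadbfgacdgbddadg
   7 |  12 | cdgbddadg
   8 |   3 | cgaadbfgacdgbddadg
   9 |  17 | dadg
  10 |   7 | dbfgacdgbddadg
  11 |  16 | ddadg
  12 |  19 | dg
  13 |  13 | dgbddadg
  14 |   9 | fgacdgbddadg
  15 |  20 | g
  16 |   4 | gaadbfgacdgbddadg
  17 |  10 | gacdgbddadg
  18 |  14 | gbddadg
  19 |   0 | gbgcgaadbfgacdgbddadg
  20 |   2 | gcgaadbfgacdgbddadg

SA = [5, 11, 6, 18, 15, 8, 1, 12, 3, 17, 7, 16, 19, 13, 9, 20, 4, 10, 14, 0, 2]
i: (SA[i-1],SA[i]) lcp shared
  1: (5,11) 1 'a'
  2: (11,6) 1 'a'
  3: (6,18) 2 'ad'
  4: (18,15) 0 ''
  5: (15,8) 1 'b'
  6: (8,1) 1 'b'
  7: (1,12) 0 ''
  8: (12,3) 1 'c'
  9: (3,17) 0 ''
  10: (17,7) 1 'd'
  11: (7,16) 1 'd'
  12: (16,19) 1 'd'
  13: (19,13) 2 'dg'
  14: (13,9) 0 ''
  15: (9,20) 0 ''
  16: (20,4) 1 'g'
  17: (4,10) 2 'ga'
  18: (10,14) 1 'g'
  19: (14,0) 2 'gb'
  20: (0,2) 1 'g'

n(n+1)/2 = 21·22/2 = 231
Σ LCP = 0 + 1 + 1 + 2 + 0 + 1 + 1 + 0 + 1 + 0 + 1 + 1 + 1 + 2 + 0 + 0 + 1 + 2 + 1 + 2 + 1 = 19
distinct = 231 − 19 = 212

212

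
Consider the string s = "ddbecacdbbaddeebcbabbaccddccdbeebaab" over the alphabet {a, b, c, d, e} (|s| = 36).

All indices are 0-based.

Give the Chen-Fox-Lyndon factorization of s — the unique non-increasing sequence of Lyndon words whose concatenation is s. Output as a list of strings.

emit factor 1: 'd' (i=0, period=1)
emit factor 2: 'd' (i=1, period=1)
emit factor 3: 'bec' (i=2, period=3)
emit factor 4: 'acdbbaddeebcb' (i=5, period=13)
emit factor 5: 'abbaccddccdbeeb' (i=18, period=15)
emit factor 6: 'aab' (i=33, period=3)

["d", "d", "bec", "acdbbaddeebcb", "abbaccddccdbeeb", "aab"]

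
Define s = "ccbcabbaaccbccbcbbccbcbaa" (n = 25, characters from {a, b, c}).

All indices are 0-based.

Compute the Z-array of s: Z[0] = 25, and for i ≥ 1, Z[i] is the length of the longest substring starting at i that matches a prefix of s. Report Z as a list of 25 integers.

[25, 1, 0, 1, 0, 0, 0, 0, 0, 4, 1, 0, 4, 1, 0, 1, 0, 0, 4, 1, 0, 1, 0, 0, 0]

Z[0]=25
i=1: outside box; Z[1]=1 scan→box=[1,2)
i=2: outside box; Z[2]=0
i=3: outside box; Z[3]=1 scan→box=[3,4)
i=4: outside box; Z[4]=0
i=5: outside box; Z[5]=0
i=6: outside box; Z[6]=0
i=7: outside box; Z[7]=0
i=8: outside box; Z[8]=0
i=9: outside box; Z[9]=4 scan→box=[9,13)
i=10: min(r-i=3, Z[1]=1)=1; Z[10]=1
i=11: min(r-i=2, Z[2]=0)=0; Z[11]=0
i=12: min(r-i=1, Z[3]=1)=1; Z[12]=4 scan→box=[12,16)
i=13: min(r-i=3, Z[1]=1)=1; Z[13]=1
i=14: min(r-i=2, Z[2]=0)=0; Z[14]=0
i=15: min(r-i=1, Z[3]=1)=1; Z[15]=1
i=16: outside box; Z[16]=0
i=17: outside box; Z[17]=0
i=18: outside box; Z[18]=4 scan→box=[18,22)
i=19: min(r-i=3, Z[1]=1)=1; Z[19]=1
i=20: min(r-i=2, Z[2]=0)=0; Z[20]=0
i=21: min(r-i=1, Z[3]=1)=1; Z[21]=1
i=22: outside box; Z[22]=0
i=23: outside box; Z[23]=0
i=24: outside box; Z[24]=0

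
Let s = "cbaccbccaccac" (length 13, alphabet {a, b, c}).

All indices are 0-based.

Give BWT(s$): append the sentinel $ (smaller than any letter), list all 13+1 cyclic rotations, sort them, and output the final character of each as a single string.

cccbccacc$caba

rank  rotation        last
    0  $cbaccbccaccac  c
    1  ac$cbaccbccacc  c
    2  accac$cbaccbcc  c
    3  accbccaccac$cb  b
    4  baccbccaccac$c  c
    5  bccaccac$cbacc  c
    6  c$cbaccbccacca  a
    7  cac$cbaccbccac  c
    8  caccac$cbaccbc  c
    9  cbaccbccaccac$  $
   10  cbccaccac$cbac  c
   11  ccac$cbaccbcca  a
   12  ccaccac$cbaccb  b
   13  ccbccaccac$cba  a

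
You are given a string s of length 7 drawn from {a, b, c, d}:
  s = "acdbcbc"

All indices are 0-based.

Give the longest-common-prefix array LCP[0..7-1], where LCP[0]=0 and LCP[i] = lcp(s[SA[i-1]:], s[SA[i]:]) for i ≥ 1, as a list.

rank | idx | suffix
   0 |   0 | acdbcbc
   1 |   5 | bc
   2 |   3 | bcbc
   3 |   6 | c
   4 |   4 | cbc
   5 |   1 | cdbcbc
   6 |   2 | dbcbc

SA = [0, 5, 3, 6, 4, 1, 2]
rank  pair      lcp
   1  s[0:],s[5:]  0  ''
   2  s[5:],s[3:]  2  'bc'
   3  s[3:],s[6:]  0  ''
   4  s[6:],s[4:]  1  'c'
   5  s[4:],s[1:]  1  'c'
   6  s[1:],s[2:]  0  ''

[0, 0, 2, 0, 1, 1, 0]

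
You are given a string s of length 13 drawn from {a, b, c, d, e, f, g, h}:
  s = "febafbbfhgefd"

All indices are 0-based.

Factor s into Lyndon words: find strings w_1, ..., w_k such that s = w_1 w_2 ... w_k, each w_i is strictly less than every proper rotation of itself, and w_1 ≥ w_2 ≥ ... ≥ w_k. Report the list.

["f", "e", "b", "afbbfhgefd"]

emit factor 1: 'f' (i=0, period=1)
emit factor 2: 'e' (i=1, period=1)
emit factor 3: 'b' (i=2, period=1)
emit factor 4: 'afbbfhgefd' (i=3, period=10)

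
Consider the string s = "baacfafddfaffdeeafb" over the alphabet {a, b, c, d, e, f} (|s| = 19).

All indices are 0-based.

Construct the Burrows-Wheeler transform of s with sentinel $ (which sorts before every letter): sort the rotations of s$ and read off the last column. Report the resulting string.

rank  rotation              last
    0  $baacfafddfaffdeeafb  b
    1  aacfafddfaffdeeafb$b  b
    2  acfafddfaffdeeafb$ba  a
    3  afb$baacfafddfaffdee  e
    4  afddfaffdeeafb$baacf  f
    5  affdeeafb$baacfafddf  f
    6  b$baacfafddfaffdeeaf  f
    7  baacfafddfaffdeeafb$  $
    8  cfafddfaffdeeafb$baa  a
    9  ddfaffdeeafb$baacfaf  f
   10  deeafb$baacfafddfaff  f
   11  dfaffdeeafb$baacfafd  d
   12  eafb$baacfafddfaffde  e
   13  eeafb$baacfafddfaffd  d
   14  fafddfaffdeeafb$baac  c
   15  faffdeeafb$baacfafdd  d
   16  fb$baacfafddfaffdeea  a
   17  fddfaffdeeafb$baacfa  a
   18  fdeeafb$baacfafddfaf  f
   19  ffdeeafb$baacfafddfa  a

bbaefff$affdedcdaafa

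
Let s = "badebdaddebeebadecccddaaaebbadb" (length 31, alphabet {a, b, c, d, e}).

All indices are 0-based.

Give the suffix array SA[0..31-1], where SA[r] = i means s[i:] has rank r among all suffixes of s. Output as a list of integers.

rank | idx | suffix
   0 |  22 | aaaebbadb
   1 |  23 | aaebbadb
   2 |  28 | adb
   3 |   6 | addebeebadecccddaaaebbadb
   4 |   1 | adebdaddebeebadecccddaaaebbadb
   5 |  14 | adecccddaaaebbadb
   6 |  24 | aebbadb
   7 |  30 | b
   8 |  27 | badb
   9 |   0 | badebdaddebeebadecccddaaaebbadb
  10 |  13 | badecccddaaaebbadb
  11 |  26 | bbadb
  12 |   4 | bdaddebeebadecccddaaaebbadb
  13 |  10 | beebadecccddaaaebbadb
  14 |  17 | cccddaaaebbadb
  15 |  18 | ccddaaaebbadb
  16 |  19 | cddaaaebbadb
  17 |  21 | daaaebbadb
  18 |   5 | daddebeebadecccddaaaebbadb
  19 |  29 | db
  20 |  20 | ddaaaebbadb
  21 |   7 | ddebeebadecccddaaaebbadb
  22 |   2 | debdaddebeebadecccddaaaebbadb
  23 |   8 | debeebadecccddaaaebbadb
  24 |  15 | decccddaaaebbadb
  25 |  12 | ebadecccddaaaebbadb
  26 |  25 | ebbadb
  27 |   3 | ebdaddebeebadecccddaaaebbadb
  28 |   9 | ebeebadecccddaaaebbadb
  29 |  16 | ecccddaaaebbadb
  30 |  11 | eebadecccddaaaebbadb

[22, 23, 28, 6, 1, 14, 24, 30, 27, 0, 13, 26, 4, 10, 17, 18, 19, 21, 5, 29, 20, 7, 2, 8, 15, 12, 25, 3, 9, 16, 11]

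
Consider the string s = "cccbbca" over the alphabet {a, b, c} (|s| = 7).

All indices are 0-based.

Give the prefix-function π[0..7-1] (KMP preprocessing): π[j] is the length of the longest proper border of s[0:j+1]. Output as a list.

π[0] = 0
j=1 s[j]='c': π[1]=1 (border 'c')
j=2 s[j]='c': π[2]=2 (border 'cc')
j=3 s[j]='b': k: 2→1→0; π[3]=0 (border '')
j=4 s[j]='b': π[4]=0 (border '')
j=5 s[j]='c': π[5]=1 (border 'c')
j=6 s[j]='a': k: 1→0; π[6]=0 (border '')

[0, 1, 2, 0, 0, 1, 0]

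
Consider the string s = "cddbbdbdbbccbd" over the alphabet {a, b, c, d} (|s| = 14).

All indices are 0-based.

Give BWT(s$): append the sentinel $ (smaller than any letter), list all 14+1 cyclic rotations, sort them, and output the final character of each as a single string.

rank  rotation         last
    0  $cddbbdbdbbccbd  d
    1  bbccbd$cddbbdbd  d
    2  bbdbdbbccbd$cdd  d
    3  bccbd$cddbbdbdb  b
    4  bd$cddbbdbdbbcc  c
    5  bdbbccbd$cddbbd  d
    6  bdbdbbccbd$cddb  b
    7  cbd$cddbbdbdbbc  c
    8  ccbd$cddbbdbdbb  b
    9  cddbbdbdbbccbd$  $
   10  d$cddbbdbdbbccb  b
   11  dbbccbd$cddbbdb  b
   12  dbbdbdbbccbd$cd  d
   13  dbdbbccbd$cddbb  b
   14  ddbbdbdbbccbd$c  c

dddbcdbcb$bbdbc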